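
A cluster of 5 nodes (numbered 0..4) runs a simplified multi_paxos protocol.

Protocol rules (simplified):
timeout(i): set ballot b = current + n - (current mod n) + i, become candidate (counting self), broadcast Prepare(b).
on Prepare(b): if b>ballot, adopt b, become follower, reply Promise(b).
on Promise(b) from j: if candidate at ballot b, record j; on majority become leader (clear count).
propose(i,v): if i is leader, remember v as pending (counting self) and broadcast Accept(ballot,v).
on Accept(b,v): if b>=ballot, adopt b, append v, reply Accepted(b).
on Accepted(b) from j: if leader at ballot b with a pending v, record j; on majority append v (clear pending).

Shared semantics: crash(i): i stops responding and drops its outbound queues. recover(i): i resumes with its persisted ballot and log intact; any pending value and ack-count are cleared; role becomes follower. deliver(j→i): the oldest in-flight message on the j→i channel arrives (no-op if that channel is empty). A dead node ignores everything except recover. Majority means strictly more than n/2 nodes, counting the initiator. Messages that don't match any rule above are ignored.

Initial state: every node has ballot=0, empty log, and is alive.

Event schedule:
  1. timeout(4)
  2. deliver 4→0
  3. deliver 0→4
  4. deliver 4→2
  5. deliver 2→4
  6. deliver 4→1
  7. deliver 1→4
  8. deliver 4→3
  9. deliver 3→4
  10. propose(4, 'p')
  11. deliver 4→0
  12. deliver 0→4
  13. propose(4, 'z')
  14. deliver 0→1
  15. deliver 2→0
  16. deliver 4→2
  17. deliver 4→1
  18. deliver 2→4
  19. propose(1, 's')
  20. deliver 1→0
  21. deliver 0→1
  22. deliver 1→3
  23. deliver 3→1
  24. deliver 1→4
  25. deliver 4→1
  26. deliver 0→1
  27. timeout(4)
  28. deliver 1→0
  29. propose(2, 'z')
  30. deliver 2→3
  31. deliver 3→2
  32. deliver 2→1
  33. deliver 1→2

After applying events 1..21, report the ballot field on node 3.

after 1 — timeout(4): n4:cand/b9/[-]
after 2 — deliver 4→0: n0:foll/b9/[-]
after 3 — deliver 0→4: ·
after 4 — deliver 4→2: n2:foll/b9/[-]
after 5 — deliver 2→4: n4:lead/b9/[-]
after 6 — deliver 4→1: n1:foll/b9/[-]
after 7 — deliver 1→4: ·
after 8 — deliver 4→3: n3:foll/b9/[-]
after 9 — deliver 3→4: ·
after 10 — propose(4,'p'): ·
after 11 — deliver 4→0: n0:foll/b9/[p]
after 12 — deliver 0→4: ·
after 13 — propose(4,'z'): ·
after 14 — deliver 0→1: ·
after 15 — deliver 2→0: ·
after 16 — deliver 4→2: n2:foll/b9/[p]
after 17 — deliver 4→1: n1:foll/b9/[p]
after 18 — deliver 2→4: ·
after 19 — propose(1,'s'): ·
after 20 — deliver 1→0: ·
after 21 — deliver 0→1: ·

9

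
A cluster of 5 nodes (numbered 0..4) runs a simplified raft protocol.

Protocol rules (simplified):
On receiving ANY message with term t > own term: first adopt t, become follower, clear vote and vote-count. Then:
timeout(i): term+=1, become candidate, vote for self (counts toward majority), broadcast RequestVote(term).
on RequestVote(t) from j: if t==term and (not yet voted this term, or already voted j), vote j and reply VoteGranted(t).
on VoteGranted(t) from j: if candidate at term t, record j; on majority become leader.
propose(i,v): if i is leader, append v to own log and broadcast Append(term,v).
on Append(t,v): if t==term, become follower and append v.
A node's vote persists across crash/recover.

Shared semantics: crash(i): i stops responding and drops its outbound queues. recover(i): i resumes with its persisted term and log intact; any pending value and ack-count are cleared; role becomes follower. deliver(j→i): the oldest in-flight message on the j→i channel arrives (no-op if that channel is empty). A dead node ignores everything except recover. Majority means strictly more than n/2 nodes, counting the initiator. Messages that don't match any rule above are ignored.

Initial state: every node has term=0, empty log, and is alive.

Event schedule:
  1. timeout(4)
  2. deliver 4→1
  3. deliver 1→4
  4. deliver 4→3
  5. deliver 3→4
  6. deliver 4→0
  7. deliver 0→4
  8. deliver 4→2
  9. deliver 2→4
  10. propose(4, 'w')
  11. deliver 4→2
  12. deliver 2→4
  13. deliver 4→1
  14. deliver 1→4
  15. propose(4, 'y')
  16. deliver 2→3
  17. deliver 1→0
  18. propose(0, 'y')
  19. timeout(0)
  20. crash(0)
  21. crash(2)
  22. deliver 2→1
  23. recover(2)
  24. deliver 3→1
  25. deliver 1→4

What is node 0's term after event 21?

2

[1] timeout(4) → N4(cand t1 [-])
[2] deliver 4→1 → N1(foll t1 [-])
[3] deliver 1→4 → ∅
[4] deliver 4→3 → N3(foll t1 [-])
[5] deliver 3→4 → N4(lead t1 [-])
[6] deliver 4→0 → N0(foll t1 [-])
[7] deliver 0→4 → ∅
[8] deliver 4→2 → N2(foll t1 [-])
[9] deliver 2→4 → ∅
[10] propose(4,'w') → N4(lead t1 [w])
[11] deliver 4→2 → N2(foll t1 [w])
[12] deliver 2→4 → ∅
[13] deliver 4→1 → N1(foll t1 [w])
[14] deliver 1→4 → ∅
[15] propose(4,'y') → N4(lead t1 [w,y])
[16] deliver 2→3 → ∅
[17] deliver 1→0 → ∅
[18] propose(0,'y') → ∅
[19] timeout(0) → N0(cand t2 [-])
[20] crash(0) → N0(✗cand t2 [-])
[21] crash(2) → N2(✗foll t1 [w])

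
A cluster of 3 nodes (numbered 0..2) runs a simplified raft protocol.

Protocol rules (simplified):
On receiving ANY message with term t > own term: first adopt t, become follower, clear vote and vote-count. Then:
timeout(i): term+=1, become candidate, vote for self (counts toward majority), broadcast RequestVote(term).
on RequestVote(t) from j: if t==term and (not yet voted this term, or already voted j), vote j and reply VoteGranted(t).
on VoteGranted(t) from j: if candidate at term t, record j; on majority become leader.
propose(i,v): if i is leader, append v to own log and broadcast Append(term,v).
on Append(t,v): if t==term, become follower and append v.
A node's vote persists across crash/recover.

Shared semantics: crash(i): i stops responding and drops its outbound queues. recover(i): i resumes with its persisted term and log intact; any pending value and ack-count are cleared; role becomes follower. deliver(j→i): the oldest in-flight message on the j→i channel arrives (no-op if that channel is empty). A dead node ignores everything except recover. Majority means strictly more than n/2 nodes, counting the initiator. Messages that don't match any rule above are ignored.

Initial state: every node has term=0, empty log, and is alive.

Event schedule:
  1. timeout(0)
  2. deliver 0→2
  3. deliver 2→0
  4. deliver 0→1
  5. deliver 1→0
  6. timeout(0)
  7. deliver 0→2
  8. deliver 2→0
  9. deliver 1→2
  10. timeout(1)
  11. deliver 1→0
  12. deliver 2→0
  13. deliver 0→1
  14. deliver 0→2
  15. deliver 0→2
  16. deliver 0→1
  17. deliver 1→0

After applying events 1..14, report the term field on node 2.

2

1. timeout(0):  <0:cand t1 ->
2. deliver 0→2:  <2:foll t1 ->
3. deliver 2→0:  <0:lead t1 ->
4. deliver 0→1:  <1:foll t1 ->
5. deliver 1→0:  nop
6. timeout(0):  <0:cand t2 ->
7. deliver 0→2:  <2:foll t2 ->
8. deliver 2→0:  <0:lead t2 ->
9. deliver 1→2:  nop
10. timeout(1):  <1:cand t2 ->
11. deliver 1→0:  nop
12. deliver 2→0:  nop
13. deliver 0→1:  nop
14. deliver 0→2:  nop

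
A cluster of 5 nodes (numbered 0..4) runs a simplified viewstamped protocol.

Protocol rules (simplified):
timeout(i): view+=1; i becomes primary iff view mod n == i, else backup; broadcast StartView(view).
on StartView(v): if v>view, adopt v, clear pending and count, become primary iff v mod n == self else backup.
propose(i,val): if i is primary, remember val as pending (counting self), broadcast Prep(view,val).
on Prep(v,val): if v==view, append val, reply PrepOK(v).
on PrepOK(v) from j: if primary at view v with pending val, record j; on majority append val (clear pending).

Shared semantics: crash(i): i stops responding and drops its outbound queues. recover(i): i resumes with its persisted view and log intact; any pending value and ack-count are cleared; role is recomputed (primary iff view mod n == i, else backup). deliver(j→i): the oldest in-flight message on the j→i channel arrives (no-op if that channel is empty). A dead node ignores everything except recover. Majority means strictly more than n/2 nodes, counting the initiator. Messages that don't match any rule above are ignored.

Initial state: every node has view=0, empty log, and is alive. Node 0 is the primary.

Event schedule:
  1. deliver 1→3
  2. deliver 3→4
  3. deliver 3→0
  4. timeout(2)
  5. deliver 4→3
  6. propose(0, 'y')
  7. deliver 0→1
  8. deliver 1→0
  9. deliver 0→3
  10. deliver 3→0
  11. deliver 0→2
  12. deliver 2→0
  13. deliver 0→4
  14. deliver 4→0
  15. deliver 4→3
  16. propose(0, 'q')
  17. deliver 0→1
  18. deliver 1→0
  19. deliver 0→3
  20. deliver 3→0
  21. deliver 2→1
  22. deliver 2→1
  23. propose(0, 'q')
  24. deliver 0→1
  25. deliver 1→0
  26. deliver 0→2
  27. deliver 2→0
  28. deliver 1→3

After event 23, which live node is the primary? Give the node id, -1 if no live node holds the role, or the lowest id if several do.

e1 deliver 1→3: ·
e2 deliver 3→4: ·
e3 deliver 3→0: ·
e4 timeout(2): 2[back,v=1,-]
e5 deliver 4→3: ·
e6 propose(0,'y'): ·
e7 deliver 0→1: 1[back,v=0,y]
e8 deliver 1→0: ·
e9 deliver 0→3: 3[back,v=0,y]
e10 deliver 3→0: 0[prim,v=0,y]
e11 deliver 0→2: ·
e12 deliver 2→0: 0[back,v=1,y]
e13 deliver 0→4: 4[back,v=0,y]
e14 deliver 4→0: ·
e15 deliver 4→3: ·
e16 propose(0,'q'): ·
e17 deliver 0→1: ·
e18 deliver 1→0: ·
e19 deliver 0→3: ·
e20 deliver 3→0: ·
e21 deliver 2→1: 1[prim,v=1,y]
e22 deliver 2→1: ·
e23 propose(0,'q'): ·

1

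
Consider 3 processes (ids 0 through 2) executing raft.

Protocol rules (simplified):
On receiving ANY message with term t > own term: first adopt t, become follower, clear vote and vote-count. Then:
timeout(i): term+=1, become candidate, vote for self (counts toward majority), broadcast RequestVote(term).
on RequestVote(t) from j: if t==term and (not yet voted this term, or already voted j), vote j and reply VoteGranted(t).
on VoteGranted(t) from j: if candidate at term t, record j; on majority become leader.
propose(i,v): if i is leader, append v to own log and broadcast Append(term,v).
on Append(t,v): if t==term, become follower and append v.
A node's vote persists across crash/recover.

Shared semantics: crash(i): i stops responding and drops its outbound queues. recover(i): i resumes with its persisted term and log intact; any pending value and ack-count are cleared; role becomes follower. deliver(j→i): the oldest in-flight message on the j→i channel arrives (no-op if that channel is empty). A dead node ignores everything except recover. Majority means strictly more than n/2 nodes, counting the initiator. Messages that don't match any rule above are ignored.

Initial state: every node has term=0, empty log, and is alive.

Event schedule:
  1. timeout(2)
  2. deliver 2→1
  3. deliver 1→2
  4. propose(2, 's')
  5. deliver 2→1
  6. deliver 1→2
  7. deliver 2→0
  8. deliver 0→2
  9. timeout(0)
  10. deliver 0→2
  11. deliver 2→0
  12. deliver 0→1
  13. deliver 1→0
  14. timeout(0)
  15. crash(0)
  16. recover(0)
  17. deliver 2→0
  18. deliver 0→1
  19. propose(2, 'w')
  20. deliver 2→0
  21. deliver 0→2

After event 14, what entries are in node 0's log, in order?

e1 timeout(2): 2[cand,t=1,-]
e2 deliver 2→1: 1[foll,t=1,-]
e3 deliver 1→2: 2[lead,t=1,-]
e4 propose(2,'s'): 2[lead,t=1,s]
e5 deliver 2→1: 1[foll,t=1,s]
e6 deliver 1→2: ·
e7 deliver 2→0: 0[foll,t=1,-]
e8 deliver 0→2: ·
e9 timeout(0): 0[cand,t=2,-]
e10 deliver 0→2: 2[foll,t=2,s]
e11 deliver 2→0: ·
e12 deliver 0→1: 1[foll,t=2,s]
e13 deliver 1→0: 0[lead,t=2,-]
e14 timeout(0): 0[cand,t=3,-]

empty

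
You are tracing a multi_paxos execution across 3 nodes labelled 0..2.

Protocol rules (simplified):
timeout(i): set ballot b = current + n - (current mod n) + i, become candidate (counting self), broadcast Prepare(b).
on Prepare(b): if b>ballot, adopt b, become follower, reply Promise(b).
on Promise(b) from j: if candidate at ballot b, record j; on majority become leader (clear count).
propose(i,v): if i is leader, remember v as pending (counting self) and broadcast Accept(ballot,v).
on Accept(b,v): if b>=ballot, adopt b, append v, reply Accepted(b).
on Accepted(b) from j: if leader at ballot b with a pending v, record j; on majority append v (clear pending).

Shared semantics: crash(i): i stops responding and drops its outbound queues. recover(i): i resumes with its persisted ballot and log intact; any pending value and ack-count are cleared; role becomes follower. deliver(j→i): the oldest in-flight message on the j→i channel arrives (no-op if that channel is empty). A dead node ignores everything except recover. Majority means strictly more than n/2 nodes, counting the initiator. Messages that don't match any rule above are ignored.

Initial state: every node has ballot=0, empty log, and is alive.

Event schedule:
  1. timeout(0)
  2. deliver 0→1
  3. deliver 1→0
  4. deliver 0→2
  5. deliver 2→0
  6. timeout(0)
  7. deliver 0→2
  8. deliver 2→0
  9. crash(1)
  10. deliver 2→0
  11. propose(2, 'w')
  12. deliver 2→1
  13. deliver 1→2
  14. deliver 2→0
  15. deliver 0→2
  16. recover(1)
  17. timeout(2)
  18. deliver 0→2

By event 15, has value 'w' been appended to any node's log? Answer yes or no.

no

step 1 timeout(0): 0={cand,b=3,log=-}
step 2 deliver 0→1: 1={foll,b=3,log=-}
step 3 deliver 1→0: 0={lead,b=3,log=-}
step 4 deliver 0→2: 2={foll,b=3,log=-}
step 5 deliver 2→0: —
step 6 timeout(0): 0={cand,b=6,log=-}
step 7 deliver 0→2: 2={foll,b=6,log=-}
step 8 deliver 2→0: 0={lead,b=6,log=-}
step 9 crash(1): 1={✗foll,b=3,log=-}
step 10 deliver 2→0: —
step 11 propose(2,'w'): —
step 12 deliver 2→1: —
step 13 deliver 1→2: —
step 14 deliver 2→0: —
step 15 deliver 0→2: —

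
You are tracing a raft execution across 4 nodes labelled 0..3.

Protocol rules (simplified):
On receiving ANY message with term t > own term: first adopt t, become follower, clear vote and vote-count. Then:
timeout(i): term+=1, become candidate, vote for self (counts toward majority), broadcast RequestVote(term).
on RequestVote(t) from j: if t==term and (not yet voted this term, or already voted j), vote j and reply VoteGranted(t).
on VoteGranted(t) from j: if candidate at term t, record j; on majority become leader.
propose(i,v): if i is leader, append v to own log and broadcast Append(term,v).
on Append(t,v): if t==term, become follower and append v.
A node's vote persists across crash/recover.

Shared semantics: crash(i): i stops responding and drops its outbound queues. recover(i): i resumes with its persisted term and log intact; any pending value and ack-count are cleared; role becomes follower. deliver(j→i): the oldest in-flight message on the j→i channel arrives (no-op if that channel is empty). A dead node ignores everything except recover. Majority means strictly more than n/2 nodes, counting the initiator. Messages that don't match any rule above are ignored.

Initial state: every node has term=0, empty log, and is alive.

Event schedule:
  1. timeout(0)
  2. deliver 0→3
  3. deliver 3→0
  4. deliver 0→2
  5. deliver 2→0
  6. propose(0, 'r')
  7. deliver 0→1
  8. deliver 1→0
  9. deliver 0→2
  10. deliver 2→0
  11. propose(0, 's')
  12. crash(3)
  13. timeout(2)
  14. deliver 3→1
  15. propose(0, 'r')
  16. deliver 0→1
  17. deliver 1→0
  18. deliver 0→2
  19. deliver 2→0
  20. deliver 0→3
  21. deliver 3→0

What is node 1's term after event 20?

1

step 1 timeout(0): 0={cand,t=1,log=-}
step 2 deliver 0→3: 3={foll,t=1,log=-}
step 3 deliver 3→0: —
step 4 deliver 0→2: 2={foll,t=1,log=-}
step 5 deliver 2→0: 0={lead,t=1,log=-}
step 6 propose(0,'r'): 0={lead,t=1,log=r}
step 7 deliver 0→1: 1={foll,t=1,log=-}
step 8 deliver 1→0: —
step 9 deliver 0→2: 2={foll,t=1,log=r}
step 10 deliver 2→0: —
step 11 propose(0,'s'): 0={lead,t=1,log=r,s}
step 12 crash(3): 3={✗foll,t=1,log=-}
step 13 timeout(2): 2={cand,t=2,log=r}
step 14 deliver 3→1: —
step 15 propose(0,'r'): 0={lead,t=1,log=r,s,r}
step 16 deliver 0→1: 1={foll,t=1,log=r}
step 17 deliver 1→0: —
step 18 deliver 0→2: —
step 19 deliver 2→0: 0={foll,t=2,log=r,s,r}
step 20 deliver 0→3: —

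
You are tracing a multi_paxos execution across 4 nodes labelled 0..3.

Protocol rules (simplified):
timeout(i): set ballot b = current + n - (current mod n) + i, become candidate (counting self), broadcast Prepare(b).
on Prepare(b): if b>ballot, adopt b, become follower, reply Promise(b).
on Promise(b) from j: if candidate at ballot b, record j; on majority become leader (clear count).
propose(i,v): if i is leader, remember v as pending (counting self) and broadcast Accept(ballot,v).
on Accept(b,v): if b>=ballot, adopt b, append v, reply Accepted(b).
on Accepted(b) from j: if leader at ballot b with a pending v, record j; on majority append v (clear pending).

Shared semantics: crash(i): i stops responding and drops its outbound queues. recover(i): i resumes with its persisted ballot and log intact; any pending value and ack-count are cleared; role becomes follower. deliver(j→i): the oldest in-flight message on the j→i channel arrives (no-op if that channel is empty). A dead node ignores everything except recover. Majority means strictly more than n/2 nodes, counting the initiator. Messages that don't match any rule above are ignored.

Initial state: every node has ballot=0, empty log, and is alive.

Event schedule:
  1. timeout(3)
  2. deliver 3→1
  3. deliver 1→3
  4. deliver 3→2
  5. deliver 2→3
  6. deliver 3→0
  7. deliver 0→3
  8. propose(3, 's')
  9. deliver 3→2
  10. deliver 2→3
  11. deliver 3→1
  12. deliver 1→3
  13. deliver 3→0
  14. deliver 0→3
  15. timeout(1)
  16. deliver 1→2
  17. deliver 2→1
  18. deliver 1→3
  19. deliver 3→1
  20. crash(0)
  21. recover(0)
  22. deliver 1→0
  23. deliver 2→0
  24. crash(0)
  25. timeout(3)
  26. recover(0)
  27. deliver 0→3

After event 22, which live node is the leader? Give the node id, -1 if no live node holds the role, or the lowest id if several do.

[1] timeout(3) → N3(cand b7 [-])
[2] deliver 3→1 → N1(foll b7 [-])
[3] deliver 1→3 → ∅
[4] deliver 3→2 → N2(foll b7 [-])
[5] deliver 2→3 → N3(lead b7 [-])
[6] deliver 3→0 → N0(foll b7 [-])
[7] deliver 0→3 → ∅
[8] propose(3,'s') → ∅
[9] deliver 3→2 → N2(foll b7 [s])
[10] deliver 2→3 → ∅
[11] deliver 3→1 → N1(foll b7 [s])
[12] deliver 1→3 → N3(lead b7 [s])
[13] deliver 3→0 → N0(foll b7 [s])
[14] deliver 0→3 → ∅
[15] timeout(1) → N1(cand b9 [s])
[16] deliver 1→2 → N2(foll b9 [s])
[17] deliver 2→1 → ∅
[18] deliver 1→3 → N3(foll b9 [s])
[19] deliver 3→1 → N1(lead b9 [s])
[20] crash(0) → N0(✗foll b7 [s])
[21] recover(0) → N0(foll b7 [s])
[22] deliver 1→0 → N0(foll b9 [s])

1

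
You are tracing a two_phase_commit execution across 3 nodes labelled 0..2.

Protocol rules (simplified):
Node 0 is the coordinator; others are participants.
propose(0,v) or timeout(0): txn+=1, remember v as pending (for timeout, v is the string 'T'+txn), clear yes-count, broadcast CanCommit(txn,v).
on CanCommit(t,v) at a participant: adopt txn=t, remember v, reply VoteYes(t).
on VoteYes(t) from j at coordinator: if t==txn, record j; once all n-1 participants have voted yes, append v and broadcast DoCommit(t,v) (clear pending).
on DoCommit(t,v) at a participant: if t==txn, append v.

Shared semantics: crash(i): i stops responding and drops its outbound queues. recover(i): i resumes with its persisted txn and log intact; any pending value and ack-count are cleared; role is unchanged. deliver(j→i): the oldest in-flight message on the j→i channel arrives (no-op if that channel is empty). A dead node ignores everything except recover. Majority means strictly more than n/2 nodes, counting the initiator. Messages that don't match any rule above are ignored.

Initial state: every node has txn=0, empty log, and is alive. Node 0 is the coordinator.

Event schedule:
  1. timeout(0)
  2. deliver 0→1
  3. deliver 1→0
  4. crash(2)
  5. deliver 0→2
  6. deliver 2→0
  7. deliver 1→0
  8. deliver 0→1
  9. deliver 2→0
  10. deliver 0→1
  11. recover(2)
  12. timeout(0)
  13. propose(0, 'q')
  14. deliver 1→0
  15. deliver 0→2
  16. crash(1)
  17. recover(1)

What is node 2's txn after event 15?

1

step 1 timeout(0): 0={coor,t=1,log=-}
step 2 deliver 0→1: 1={part,t=1,log=-}
step 3 deliver 1→0: —
step 4 crash(2): 2={✗part,t=0,log=-}
step 5 deliver 0→2: —
step 6 deliver 2→0: —
step 7 deliver 1→0: —
step 8 deliver 0→1: —
step 9 deliver 2→0: —
step 10 deliver 0→1: —
step 11 recover(2): 2={part,t=0,log=-}
step 12 timeout(0): 0={coor,t=2,log=-}
step 13 propose(0,'q'): 0={coor,t=3,log=-}
step 14 deliver 1→0: —
step 15 deliver 0→2: 2={part,t=1,log=-}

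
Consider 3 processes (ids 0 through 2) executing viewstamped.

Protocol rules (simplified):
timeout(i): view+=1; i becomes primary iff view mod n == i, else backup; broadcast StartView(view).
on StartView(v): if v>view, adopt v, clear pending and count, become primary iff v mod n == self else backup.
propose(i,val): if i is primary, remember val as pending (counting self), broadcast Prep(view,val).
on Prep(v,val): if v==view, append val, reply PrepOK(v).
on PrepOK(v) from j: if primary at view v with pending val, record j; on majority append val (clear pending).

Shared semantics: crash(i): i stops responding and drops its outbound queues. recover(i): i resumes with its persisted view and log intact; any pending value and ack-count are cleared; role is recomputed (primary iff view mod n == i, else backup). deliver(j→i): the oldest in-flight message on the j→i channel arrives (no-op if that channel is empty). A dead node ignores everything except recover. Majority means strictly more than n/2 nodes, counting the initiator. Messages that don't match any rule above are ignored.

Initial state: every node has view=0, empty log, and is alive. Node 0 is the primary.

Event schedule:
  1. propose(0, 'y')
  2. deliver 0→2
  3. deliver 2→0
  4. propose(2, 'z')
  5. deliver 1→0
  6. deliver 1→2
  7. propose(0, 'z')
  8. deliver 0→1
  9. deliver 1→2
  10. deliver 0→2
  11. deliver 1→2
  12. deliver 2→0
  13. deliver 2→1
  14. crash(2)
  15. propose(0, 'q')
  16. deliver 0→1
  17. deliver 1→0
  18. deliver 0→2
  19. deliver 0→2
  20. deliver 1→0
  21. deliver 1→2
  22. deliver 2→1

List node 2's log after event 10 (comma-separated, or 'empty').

y,z

e1 propose(0,'y'): ·
e2 deliver 0→2: 2[back,v=0,y]
e3 deliver 2→0: 0[prim,v=0,y]
e4 propose(2,'z'): ·
e5 deliver 1→0: ·
e6 deliver 1→2: ·
e7 propose(0,'z'): ·
e8 deliver 0→1: 1[back,v=0,y]
e9 deliver 1→2: ·
e10 deliver 0→2: 2[back,v=0,y,z]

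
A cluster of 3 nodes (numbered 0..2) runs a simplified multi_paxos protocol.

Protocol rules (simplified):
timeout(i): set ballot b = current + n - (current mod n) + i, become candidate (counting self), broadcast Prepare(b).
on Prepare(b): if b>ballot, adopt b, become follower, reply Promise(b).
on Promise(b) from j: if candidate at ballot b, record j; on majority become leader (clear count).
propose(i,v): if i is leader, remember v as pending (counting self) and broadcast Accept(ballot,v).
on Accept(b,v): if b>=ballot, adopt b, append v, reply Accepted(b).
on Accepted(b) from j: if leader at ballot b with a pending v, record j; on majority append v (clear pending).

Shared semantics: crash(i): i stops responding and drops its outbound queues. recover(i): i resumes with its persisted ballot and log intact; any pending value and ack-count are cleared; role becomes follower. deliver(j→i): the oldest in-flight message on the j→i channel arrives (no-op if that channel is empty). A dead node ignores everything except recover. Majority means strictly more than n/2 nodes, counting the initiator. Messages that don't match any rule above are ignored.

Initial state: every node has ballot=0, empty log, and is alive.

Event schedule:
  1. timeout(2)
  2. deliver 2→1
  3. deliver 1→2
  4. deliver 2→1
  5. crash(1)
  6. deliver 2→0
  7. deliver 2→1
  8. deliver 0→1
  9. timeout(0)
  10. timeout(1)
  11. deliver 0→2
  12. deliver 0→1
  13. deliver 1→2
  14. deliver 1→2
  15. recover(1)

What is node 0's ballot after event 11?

6

[1] timeout(2) → N2(cand b5 [-])
[2] deliver 2→1 → N1(foll b5 [-])
[3] deliver 1→2 → N2(lead b5 [-])
[4] deliver 2→1 → ∅
[5] crash(1) → N1(✗foll b5 [-])
[6] deliver 2→0 → N0(foll b5 [-])
[7] deliver 2→1 → ∅
[8] deliver 0→1 → ∅
[9] timeout(0) → N0(cand b6 [-])
[10] timeout(1) → ∅
[11] deliver 0→2 → ∅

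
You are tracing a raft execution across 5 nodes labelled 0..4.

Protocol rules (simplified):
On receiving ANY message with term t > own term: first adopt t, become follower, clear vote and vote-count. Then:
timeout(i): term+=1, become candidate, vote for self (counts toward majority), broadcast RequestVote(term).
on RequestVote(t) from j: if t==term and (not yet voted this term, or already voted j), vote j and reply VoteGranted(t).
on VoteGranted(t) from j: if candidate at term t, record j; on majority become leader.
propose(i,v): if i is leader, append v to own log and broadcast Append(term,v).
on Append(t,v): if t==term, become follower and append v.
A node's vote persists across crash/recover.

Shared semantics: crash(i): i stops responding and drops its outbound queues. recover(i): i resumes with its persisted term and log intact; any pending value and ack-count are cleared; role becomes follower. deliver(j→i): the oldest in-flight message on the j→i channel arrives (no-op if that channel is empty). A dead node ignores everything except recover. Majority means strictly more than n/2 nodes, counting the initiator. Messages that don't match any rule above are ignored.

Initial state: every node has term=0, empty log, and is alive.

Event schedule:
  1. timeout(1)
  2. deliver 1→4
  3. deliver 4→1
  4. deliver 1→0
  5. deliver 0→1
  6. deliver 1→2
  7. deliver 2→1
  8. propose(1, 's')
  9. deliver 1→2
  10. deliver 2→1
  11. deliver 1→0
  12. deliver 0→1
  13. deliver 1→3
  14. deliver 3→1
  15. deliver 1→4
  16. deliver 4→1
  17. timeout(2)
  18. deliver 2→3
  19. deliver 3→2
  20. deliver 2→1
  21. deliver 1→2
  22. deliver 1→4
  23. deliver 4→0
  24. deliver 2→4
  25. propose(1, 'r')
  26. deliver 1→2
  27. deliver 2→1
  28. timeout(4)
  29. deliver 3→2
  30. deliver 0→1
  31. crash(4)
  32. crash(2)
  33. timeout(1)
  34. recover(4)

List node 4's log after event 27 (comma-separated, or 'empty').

s

step 1 timeout(1): 1={cand,t=1,log=-}
step 2 deliver 1→4: 4={foll,t=1,log=-}
step 3 deliver 4→1: —
step 4 deliver 1→0: 0={foll,t=1,log=-}
step 5 deliver 0→1: 1={lead,t=1,log=-}
step 6 deliver 1→2: 2={foll,t=1,log=-}
step 7 deliver 2→1: —
step 8 propose(1,'s'): 1={lead,t=1,log=s}
step 9 deliver 1→2: 2={foll,t=1,log=s}
step 10 deliver 2→1: —
step 11 deliver 1→0: 0={foll,t=1,log=s}
step 12 deliver 0→1: —
step 13 deliver 1→3: 3={foll,t=1,log=-}
step 14 deliver 3→1: —
step 15 deliver 1→4: 4={foll,t=1,log=s}
step 16 deliver 4→1: —
step 17 timeout(2): 2={cand,t=2,log=s}
step 18 deliver 2→3: 3={foll,t=2,log=-}
step 19 deliver 3→2: —
step 20 deliver 2→1: 1={foll,t=2,log=s}
step 21 deliver 1→2: 2={lead,t=2,log=s}
step 22 deliver 1→4: —
step 23 deliver 4→0: —
step 24 deliver 2→4: 4={foll,t=2,log=s}
step 25 propose(1,'r'): —
step 26 deliver 1→2: —
step 27 deliver 2→1: —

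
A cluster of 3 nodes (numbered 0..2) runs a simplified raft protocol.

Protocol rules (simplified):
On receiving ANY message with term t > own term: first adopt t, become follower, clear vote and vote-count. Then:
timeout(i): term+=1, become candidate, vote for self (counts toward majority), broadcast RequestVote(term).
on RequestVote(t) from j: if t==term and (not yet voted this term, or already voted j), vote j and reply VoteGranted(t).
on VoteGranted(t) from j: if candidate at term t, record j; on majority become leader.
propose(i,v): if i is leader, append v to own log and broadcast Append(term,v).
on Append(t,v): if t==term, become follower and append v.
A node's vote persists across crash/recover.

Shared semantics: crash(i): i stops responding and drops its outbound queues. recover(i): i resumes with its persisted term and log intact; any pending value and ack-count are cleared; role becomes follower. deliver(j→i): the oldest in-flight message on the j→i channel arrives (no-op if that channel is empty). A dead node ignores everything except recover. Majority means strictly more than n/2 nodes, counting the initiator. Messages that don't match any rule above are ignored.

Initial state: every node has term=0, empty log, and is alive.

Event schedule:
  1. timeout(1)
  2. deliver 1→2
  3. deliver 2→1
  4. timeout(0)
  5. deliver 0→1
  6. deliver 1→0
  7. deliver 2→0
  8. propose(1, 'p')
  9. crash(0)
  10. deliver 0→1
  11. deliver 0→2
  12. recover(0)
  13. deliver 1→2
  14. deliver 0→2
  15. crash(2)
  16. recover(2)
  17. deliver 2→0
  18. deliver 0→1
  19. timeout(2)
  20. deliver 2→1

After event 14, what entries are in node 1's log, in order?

1. timeout(1):  <1:cand t1 ->
2. deliver 1→2:  <2:foll t1 ->
3. deliver 2→1:  <1:lead t1 ->
4. timeout(0):  <0:cand t1 ->
5. deliver 0→1:  nop
6. deliver 1→0:  nop
7. deliver 2→0:  nop
8. propose(1,'p'):  <1:lead t1 p>
9. crash(0):  <0:✗cand t1 ->
10. deliver 0→1:  nop
11. deliver 0→2:  nop
12. recover(0):  <0:foll t1 ->
13. deliver 1→2:  <2:foll t1 p>
14. deliver 0→2:  nop

p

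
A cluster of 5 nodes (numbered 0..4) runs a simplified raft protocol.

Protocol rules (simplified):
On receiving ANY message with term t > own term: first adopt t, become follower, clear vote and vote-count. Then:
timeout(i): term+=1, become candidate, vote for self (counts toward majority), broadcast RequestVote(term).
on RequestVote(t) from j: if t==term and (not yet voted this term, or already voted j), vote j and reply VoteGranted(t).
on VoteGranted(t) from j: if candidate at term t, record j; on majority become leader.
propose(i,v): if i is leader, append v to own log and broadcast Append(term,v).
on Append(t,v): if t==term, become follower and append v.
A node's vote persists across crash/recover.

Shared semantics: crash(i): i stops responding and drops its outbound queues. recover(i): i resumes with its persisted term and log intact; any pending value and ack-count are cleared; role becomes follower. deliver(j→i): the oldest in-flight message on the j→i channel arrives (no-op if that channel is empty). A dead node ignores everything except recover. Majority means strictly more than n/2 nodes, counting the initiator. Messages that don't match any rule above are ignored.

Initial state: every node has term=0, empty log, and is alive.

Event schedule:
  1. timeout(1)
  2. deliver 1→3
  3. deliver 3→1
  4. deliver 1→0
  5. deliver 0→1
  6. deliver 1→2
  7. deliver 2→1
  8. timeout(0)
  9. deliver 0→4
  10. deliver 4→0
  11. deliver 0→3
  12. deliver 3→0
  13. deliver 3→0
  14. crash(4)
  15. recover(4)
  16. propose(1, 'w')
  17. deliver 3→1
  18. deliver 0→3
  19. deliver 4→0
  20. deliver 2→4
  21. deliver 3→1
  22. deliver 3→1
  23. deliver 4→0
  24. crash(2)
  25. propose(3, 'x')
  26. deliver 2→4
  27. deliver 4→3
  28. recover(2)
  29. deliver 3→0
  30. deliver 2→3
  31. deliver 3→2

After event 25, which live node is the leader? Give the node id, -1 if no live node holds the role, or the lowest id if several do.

0

[1] timeout(1) → N1(cand t1 [-])
[2] deliver 1→3 → N3(foll t1 [-])
[3] deliver 3→1 → ∅
[4] deliver 1→0 → N0(foll t1 [-])
[5] deliver 0→1 → N1(lead t1 [-])
[6] deliver 1→2 → N2(foll t1 [-])
[7] deliver 2→1 → ∅
[8] timeout(0) → N0(cand t2 [-])
[9] deliver 0→4 → N4(foll t2 [-])
[10] deliver 4→0 → ∅
[11] deliver 0→3 → N3(foll t2 [-])
[12] deliver 3→0 → N0(lead t2 [-])
[13] deliver 3→0 → ∅
[14] crash(4) → N4(✗foll t2 [-])
[15] recover(4) → N4(foll t2 [-])
[16] propose(1,'w') → N1(lead t1 [w])
[17] deliver 3→1 → ∅
[18] deliver 0→3 → ∅
[19] deliver 4→0 → ∅
[20] deliver 2→4 → ∅
[21] deliver 3→1 → ∅
[22] deliver 3→1 → ∅
[23] deliver 4→0 → ∅
[24] crash(2) → N2(✗foll t1 [-])
[25] propose(3,'x') → ∅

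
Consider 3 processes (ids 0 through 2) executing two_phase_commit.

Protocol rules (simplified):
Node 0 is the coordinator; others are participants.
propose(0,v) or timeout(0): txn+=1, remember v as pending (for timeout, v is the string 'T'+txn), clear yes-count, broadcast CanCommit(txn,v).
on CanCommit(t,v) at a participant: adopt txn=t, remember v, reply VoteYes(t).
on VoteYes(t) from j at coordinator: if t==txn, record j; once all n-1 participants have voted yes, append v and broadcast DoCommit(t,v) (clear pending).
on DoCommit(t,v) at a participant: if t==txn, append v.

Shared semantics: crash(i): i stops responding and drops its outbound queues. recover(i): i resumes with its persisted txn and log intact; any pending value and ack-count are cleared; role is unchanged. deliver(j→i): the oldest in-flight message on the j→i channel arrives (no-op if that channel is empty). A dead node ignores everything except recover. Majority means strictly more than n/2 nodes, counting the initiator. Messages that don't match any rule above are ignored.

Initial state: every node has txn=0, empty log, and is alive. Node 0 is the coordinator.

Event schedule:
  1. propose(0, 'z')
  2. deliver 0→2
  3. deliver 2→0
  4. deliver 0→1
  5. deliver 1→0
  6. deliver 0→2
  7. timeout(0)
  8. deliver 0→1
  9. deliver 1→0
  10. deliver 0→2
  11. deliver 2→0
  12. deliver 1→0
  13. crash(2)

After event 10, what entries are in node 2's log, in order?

1. propose(0,'z'):  <0:coor t1 ->
2. deliver 0→2:  <2:part t1 ->
3. deliver 2→0:  nop
4. deliver 0→1:  <1:part t1 ->
5. deliver 1→0:  <0:coor t1 z>
6. deliver 0→2:  <2:part t1 z>
7. timeout(0):  <0:coor t2 z>
8. deliver 0→1:  <1:part t1 z>
9. deliver 1→0:  nop
10. deliver 0→2:  <2:part t2 z>

z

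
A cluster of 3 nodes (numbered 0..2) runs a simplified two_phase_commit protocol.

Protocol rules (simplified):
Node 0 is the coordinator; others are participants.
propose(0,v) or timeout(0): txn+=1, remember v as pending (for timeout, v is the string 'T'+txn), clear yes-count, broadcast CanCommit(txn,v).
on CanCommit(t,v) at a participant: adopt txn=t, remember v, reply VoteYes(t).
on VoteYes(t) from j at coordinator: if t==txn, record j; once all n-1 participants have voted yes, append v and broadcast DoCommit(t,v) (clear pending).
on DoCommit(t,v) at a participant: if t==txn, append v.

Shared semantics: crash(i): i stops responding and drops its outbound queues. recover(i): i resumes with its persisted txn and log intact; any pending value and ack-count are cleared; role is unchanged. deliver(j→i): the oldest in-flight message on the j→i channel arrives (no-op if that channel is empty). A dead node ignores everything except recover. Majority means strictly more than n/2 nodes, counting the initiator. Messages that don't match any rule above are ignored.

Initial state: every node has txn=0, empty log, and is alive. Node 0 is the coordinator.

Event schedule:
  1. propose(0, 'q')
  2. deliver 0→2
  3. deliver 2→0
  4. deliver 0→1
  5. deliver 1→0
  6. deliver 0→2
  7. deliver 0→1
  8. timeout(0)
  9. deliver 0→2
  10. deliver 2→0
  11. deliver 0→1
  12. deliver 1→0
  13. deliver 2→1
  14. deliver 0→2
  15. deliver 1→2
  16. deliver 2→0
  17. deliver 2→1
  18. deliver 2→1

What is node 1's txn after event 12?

2

after 1 — propose(0,'q'): n0:coor/t1/[-]
after 2 — deliver 0→2: n2:part/t1/[-]
after 3 — deliver 2→0: ·
after 4 — deliver 0→1: n1:part/t1/[-]
after 5 — deliver 1→0: n0:coor/t1/[q]
after 6 — deliver 0→2: n2:part/t1/[q]
after 7 — deliver 0→1: n1:part/t1/[q]
after 8 — timeout(0): n0:coor/t2/[q]
after 9 — deliver 0→2: n2:part/t2/[q]
after 10 — deliver 2→0: ·
after 11 — deliver 0→1: n1:part/t2/[q]
after 12 — deliver 1→0: n0:coor/t2/[q,T2]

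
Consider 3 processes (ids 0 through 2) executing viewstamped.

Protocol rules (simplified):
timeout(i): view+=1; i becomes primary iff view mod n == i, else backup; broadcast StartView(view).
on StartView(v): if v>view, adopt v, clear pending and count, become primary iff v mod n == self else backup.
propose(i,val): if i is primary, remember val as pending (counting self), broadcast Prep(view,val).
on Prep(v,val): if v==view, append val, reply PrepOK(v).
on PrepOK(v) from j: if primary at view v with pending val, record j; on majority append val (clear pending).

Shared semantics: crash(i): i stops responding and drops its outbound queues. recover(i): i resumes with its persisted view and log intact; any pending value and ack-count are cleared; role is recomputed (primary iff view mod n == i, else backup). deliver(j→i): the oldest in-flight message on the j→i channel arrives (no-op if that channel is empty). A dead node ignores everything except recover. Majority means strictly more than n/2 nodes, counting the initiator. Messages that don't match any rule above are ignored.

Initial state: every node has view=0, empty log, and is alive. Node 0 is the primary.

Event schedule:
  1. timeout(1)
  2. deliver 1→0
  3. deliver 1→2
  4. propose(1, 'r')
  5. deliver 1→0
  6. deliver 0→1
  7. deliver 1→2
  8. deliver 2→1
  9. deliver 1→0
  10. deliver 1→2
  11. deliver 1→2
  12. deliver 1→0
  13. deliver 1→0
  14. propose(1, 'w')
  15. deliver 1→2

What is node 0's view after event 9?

1

step 1 timeout(1): 1={prim,v=1,log=-}
step 2 deliver 1→0: 0={back,v=1,log=-}
step 3 deliver 1→2: 2={back,v=1,log=-}
step 4 propose(1,'r'): —
step 5 deliver 1→0: 0={back,v=1,log=r}
step 6 deliver 0→1: 1={prim,v=1,log=r}
step 7 deliver 1→2: 2={back,v=1,log=r}
step 8 deliver 2→1: —
step 9 deliver 1→0: —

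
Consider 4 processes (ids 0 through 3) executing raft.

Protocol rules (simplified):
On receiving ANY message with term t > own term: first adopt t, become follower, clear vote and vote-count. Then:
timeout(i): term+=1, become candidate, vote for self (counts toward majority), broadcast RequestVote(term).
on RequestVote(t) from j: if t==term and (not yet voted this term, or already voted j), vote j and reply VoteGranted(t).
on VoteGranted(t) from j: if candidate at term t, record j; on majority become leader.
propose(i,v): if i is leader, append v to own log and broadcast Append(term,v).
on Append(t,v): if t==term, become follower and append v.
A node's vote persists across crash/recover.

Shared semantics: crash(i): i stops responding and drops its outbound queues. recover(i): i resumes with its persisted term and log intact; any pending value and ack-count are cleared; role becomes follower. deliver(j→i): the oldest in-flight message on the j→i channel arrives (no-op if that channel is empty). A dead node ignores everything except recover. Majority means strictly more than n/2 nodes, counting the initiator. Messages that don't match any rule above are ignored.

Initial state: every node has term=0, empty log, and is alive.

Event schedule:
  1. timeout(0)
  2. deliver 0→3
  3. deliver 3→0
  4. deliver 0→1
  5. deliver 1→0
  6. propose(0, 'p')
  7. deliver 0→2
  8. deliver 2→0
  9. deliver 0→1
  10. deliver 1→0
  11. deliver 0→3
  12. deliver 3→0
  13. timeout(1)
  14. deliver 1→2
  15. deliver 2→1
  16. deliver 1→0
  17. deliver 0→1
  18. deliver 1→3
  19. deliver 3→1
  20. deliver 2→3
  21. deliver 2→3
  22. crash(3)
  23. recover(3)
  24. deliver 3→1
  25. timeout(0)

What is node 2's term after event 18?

step 1 timeout(0): 0={cand,t=1,log=-}
step 2 deliver 0→3: 3={foll,t=1,log=-}
step 3 deliver 3→0: —
step 4 deliver 0→1: 1={foll,t=1,log=-}
step 5 deliver 1→0: 0={lead,t=1,log=-}
step 6 propose(0,'p'): 0={lead,t=1,log=p}
step 7 deliver 0→2: 2={foll,t=1,log=-}
step 8 deliver 2→0: —
step 9 deliver 0→1: 1={foll,t=1,log=p}
step 10 deliver 1→0: —
step 11 deliver 0→3: 3={foll,t=1,log=p}
step 12 deliver 3→0: —
step 13 timeout(1): 1={cand,t=2,log=p}
step 14 deliver 1→2: 2={foll,t=2,log=-}
step 15 deliver 2→1: —
step 16 deliver 1→0: 0={foll,t=2,log=p}
step 17 deliver 0→1: 1={lead,t=2,log=p}
step 18 deliver 1→3: 3={foll,t=2,log=p}

2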